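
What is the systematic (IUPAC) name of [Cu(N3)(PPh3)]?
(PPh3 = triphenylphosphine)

There is no counter-ion, so the complex is neutral overall.
Ligand charges: 1×triphenylphosphine (neutral), 1×azido (-1 each); total -1. So Cu + (-1) = 0, giving Cu = +1.
Ligands are named alphabetically: azido before triphenylphosphine.

azido(triphenylphosphine)copper(I)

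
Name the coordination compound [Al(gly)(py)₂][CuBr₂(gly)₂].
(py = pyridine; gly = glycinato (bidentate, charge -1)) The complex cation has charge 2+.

Both ions are complex: the cation is named first with the plain metal name, the anion second with the -ate form; each ion's ligands are alphabetised independently.
The complex cation is given as 2+; its ligand charges sum to -1, so Al = +3.
A 1:1 salt means the anion carries the equal and opposite charge, 2−.
Anion: ligand charges sum to -4; for the ion to be 2−, Cu = +2.

(glycinato)bis(pyridine)aluminium(III) dibromobis(glycinato)cuprate(II)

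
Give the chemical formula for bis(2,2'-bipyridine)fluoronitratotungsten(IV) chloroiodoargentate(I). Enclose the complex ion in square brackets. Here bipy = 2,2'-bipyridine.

Cation [W…]: ligand charges -2, W(IV) ⇒ ion charge 2+.
Anion [Ag…]: ligand charges -2, Ag(I) ⇒ ion charge 1−.
One 2+ cation requires 2 of the 1− anion.

[W(bipy)2F(NO3)][AgClI]2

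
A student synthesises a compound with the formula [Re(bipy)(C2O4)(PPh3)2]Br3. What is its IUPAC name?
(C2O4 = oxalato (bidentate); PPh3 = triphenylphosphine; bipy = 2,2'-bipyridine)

The 3 bromide counter-ions carry a total charge of -3, so each complex ion is 3+.
Ligand charges: 1×oxalato (-2 each), 2×triphenylphosphine (neutral), 1×2,2'-bipyridine (neutral); total -2. So Re + (-2) = 3+, giving Re = +5.
Ligands are named alphabetically: bipyridine before oxalato before triphenylphosphine.

(2,2'-bipyridine)oxalatobis(triphenylphosphine)rhenium(V) bromide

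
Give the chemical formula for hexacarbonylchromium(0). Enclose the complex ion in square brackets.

Ligands: 6 carbonyl (CO, neutral). Ligand charge sum = 0.
With Cr in oxidation state 0, the complex ion is [Cr...].

[Cr(CO)6]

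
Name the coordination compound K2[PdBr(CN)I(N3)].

The 2 potassium counter-ions carry a total charge of +2, so each complex ion is 2−.
Ligand charges: 1×bromo (-1 each), 1×azido (-1 each), 1×cyano (-1 each), 1×iodo (-1 each); total -4. So Pd + (-4) = 2−, giving Pd = +2.
The complex ion is anionic, so palladium takes the -ate form palladate(II).

potassium azidobromocyanoiodopalladate(II)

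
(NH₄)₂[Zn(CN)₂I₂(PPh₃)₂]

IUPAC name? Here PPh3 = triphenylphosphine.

The 2 ammonium counter-ions carry a total charge of +2, so each complex ion is 2−.
Ligand charges: 2×iodo (-1 each), 2×triphenylphosphine (neutral), 2×cyano (-1 each); total -4. So Zn + (-4) = 2−, giving Zn = +2.
Ligands are named alphabetically: cyano before iodo before triphenylphosphine.
The complex ion is anionic, so zinc takes the -ate form zincate(II).

ammonium dicyanodiiodobis(triphenylphosphine)zincate(II)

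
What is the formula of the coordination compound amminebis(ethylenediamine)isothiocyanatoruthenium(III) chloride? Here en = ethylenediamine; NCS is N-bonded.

[Ru(en)2(NCS)(NH3)]Cl2

Ligands: 2 ethylenediamine (en, neutral), 1 isothiocyanato (NCS, -1), 1 ammine (NH3, neutral). Ligand charge sum = -1.
Charge balance with chloride (-1) requires 1 complex ion per 2 chloride.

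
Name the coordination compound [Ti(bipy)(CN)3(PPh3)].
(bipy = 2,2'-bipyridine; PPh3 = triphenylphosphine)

(2,2'-bipyridine)tricyano(triphenylphosphine)titanium(III)

There is no counter-ion, so the complex is neutral overall.
Ligand charges: 3×cyano (-1 each), 1×2,2'-bipyridine (neutral), 1×triphenylphosphine (neutral); total -3. So Ti + (-3) = 0, giving Ti = +3.
Ligands are named alphabetically: bipyridine before cyano before triphenylphosphine.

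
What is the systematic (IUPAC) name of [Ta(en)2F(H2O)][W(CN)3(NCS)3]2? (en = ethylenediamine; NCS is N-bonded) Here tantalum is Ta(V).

aquabis(ethylenediamine)fluorotantalum(V) tricyanotriisothiocyanatotungstate(IV)

Both ions are complex: the cation is named first with the plain metal name, the anion second with the -ate form; each ion's ligands are alphabetised independently.
Ta is given as +5; the cation's ligand charges sum to -1, so the complex cation is 4+.
With 2 anions per cation, each anion must be 4/2 = 2−.
Anion: ligand charges sum to -6; for the ion to be 2−, W = +4.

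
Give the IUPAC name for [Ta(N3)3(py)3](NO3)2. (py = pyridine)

triazidotris(pyridine)tantalum(V) nitrate

The 2 nitrate counter-ions carry a total charge of -2, so each complex ion is 2+.
Ligand charges: 3×azido (-1 each), 3×pyridine (neutral); total -3. So Ta + (-3) = 2+, giving Ta = +5.
Ligands are named alphabetically: azido before pyridine.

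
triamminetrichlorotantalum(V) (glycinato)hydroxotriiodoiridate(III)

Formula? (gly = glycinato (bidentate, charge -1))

[TaCl3(NH3)3][Ir(gly)I3(OH)]

Cation [Ta…]: ligand charges -3, Ta(V) ⇒ ion charge 2+.
Anion [Ir…]: ligand charges -5, Ir(III) ⇒ ion charge 2−.
One 2+ cation balances one 2− anion.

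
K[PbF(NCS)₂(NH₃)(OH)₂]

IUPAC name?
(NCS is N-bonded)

potassium amminefluorodihydroxodiisothiocyanatoplumbate(IV)

The 1 potassium counter-ion carries a total charge of +1, so each complex ion is 1−.
Ligand charges: 1×ammine (neutral), 2×hydroxo (-1 each), 1×fluoro (-1 each), 2×isothiocyanato (-1 each); total -5. So Pb + (-5) = 1−, giving Pb = +4.
The complex ion is anionic, so lead takes the -ate form plumbate(IV).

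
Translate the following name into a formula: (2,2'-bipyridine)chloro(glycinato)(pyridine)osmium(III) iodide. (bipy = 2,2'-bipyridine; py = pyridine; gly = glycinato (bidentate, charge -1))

[Os(bipy)Cl(gly)(py)]I

Ligands: 1 2,2'-bipyridine (bipy, neutral), 1 pyridine (py, neutral), 1 chloro (Cl, -1), 1 glycinato (gly, -1). Ligand charge sum = -2.
Charge balance with iodide (-1) requires 1 complex ion per 1 iodide.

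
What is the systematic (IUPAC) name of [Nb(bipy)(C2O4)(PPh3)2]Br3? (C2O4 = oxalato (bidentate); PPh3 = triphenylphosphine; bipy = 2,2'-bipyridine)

(2,2'-bipyridine)oxalatobis(triphenylphosphine)niobium(V) bromide

The 3 bromide counter-ions carry a total charge of -3, so each complex ion is 3+.
Ligand charges: 1×oxalato (-2 each), 2×triphenylphosphine (neutral), 1×2,2'-bipyridine (neutral); total -2. So Nb + (-2) = 3+, giving Nb = +5.
Ligands are named alphabetically: bipyridine before oxalato before triphenylphosphine.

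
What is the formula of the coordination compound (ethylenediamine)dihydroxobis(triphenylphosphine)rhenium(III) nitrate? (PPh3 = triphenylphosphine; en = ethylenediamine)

Ligands: 2 triphenylphosphine (PPh3, neutral), 1 ethylenediamine (en, neutral), 2 hydroxo (OH, -1). Ligand charge sum = -2.
With Re in oxidation state +3, the complex ion is [Re...]^1+.
Charge balance with nitrate (-1) requires 1 complex ion per 1 nitrate.

[Re(en)(OH)2(PPh3)2]NO3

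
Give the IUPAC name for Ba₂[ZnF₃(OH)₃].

The 2 barium counter-ions carry a total charge of +4, so each complex ion is 4−.
Ligand charges: 3×hydroxo (-1 each), 3×fluoro (-1 each); total -6. So Zn + (-6) = 4−, giving Zn = +2.
Ligands are named alphabetically: fluoro before hydroxo.
The complex ion is anionic, so zinc takes the -ate form zincate(II).

barium trifluorotrihydroxozincate(II)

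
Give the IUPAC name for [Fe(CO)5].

pentacarbonyliron(0)

There is no counter-ion, so the complex is neutral overall.
Ligand charges: 5×carbonyl (neutral); total 0. So Fe + (0) = 0, giving Fe = 0.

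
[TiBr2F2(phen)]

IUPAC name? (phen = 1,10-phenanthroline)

There is no counter-ion, so the complex is neutral overall.
Ligand charges: 2×fluoro (-1 each), 1×1,10-phenanthroline (neutral), 2×bromo (-1 each); total -4. So Ti + (-4) = 0, giving Ti = +4.
Ligands are named alphabetically: bromo before fluoro before phenanthroline.

dibromodifluoro(1,10-phenanthroline)titanium(IV)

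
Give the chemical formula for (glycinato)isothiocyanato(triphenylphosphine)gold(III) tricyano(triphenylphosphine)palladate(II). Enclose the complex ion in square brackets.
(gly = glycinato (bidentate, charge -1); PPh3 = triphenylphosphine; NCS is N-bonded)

Cation [Au…]: ligand charges -2, Au(III) ⇒ ion charge 1+.
Anion [Pd…]: ligand charges -3, Pd(II) ⇒ ion charge 1−.

[Au(gly)(NCS)(PPh3)][Pd(CN)3(PPh3)]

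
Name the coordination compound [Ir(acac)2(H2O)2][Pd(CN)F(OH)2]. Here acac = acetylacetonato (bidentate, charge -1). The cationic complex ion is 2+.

Both ions are complex: the cation is named first with the plain metal name, the anion second with the -ate form; each ion's ligands are alphabetised independently.
The complex cation is given as 2+; its ligand charges sum to -2, so Ir = +4.
A 1:1 salt means the anion carries the equal and opposite charge, 2−.
Anion: ligand charges sum to -4; for the ion to be 2−, Pd = +2.

bis(acetylacetonato)diaquairidium(IV) cyanofluorodihydroxopalladate(II)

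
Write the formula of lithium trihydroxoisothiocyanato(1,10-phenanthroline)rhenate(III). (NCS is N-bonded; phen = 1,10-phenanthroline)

Li[Re(NCS)(OH)3(phen)]

Ligands: 1 isothiocyanato (NCS, -1), 1 1,10-phenanthroline (phen, neutral), 3 hydroxo (OH, -1). Ligand charge sum = -4.
With Re in oxidation state +3, the complex ion is [Re...]^1−.
Charge balance with lithium (+1) requires 1 complex ion per 1 lithium.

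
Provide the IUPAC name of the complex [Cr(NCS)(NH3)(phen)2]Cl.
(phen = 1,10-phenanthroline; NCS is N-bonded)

ammineisothiocyanatobis(1,10-phenanthroline)chromium(II) chloride

The 1 chloride counter-ion carries a total charge of -1, so each complex ion is 1+.
Ligand charges: 2×1,10-phenanthroline (neutral), 1×isothiocyanato (-1 each), 1×ammine (neutral); total -1. So Cr + (-1) = 1+, giving Cr = +2.
Ligands are named alphabetically: ammine before isothiocyanato before phenanthroline.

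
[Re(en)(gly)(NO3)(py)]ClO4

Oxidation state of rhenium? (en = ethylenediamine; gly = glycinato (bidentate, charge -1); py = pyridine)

1 perchlorate outside the brackets (-1 each) → the complex ion is 1+.
Ligand charges: 1×en neutral; 1×NO3 = -1; 1×gly = -1; 1×py neutral; sum -2.
Re + (-2) = 1+ ⇒ Re is +3.

+3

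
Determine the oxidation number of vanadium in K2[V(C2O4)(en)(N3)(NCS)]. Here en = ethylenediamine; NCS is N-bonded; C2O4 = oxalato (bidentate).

2 potassium outside the brackets (+1 each) → the complex ion is 2−.
Ligand charges: 1×en neutral; 1×N3 = -1; 1×NCS = -1; 1×C2O4 = -2; sum -4.
V + (-4) = 2− ⇒ V is +2.

+2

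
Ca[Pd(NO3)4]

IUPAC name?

calcium tetranitratopalladate(II)

The 1 calcium counter-ion carries a total charge of +2, so each complex ion is 2−.
Ligand charges: 4×nitrato (-1 each); total -4. So Pd + (-4) = 2−, giving Pd = +2.
The complex ion is anionic, so palladium takes the -ate form palladate(II).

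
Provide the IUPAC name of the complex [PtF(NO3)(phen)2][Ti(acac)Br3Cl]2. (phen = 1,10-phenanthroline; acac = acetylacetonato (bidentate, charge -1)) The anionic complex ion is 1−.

fluoronitratobis(1,10-phenanthroline)platinum(IV) (acetylacetonato)tribromochlorotitanate(IV)

Both ions are complex: the cation is named first with the plain metal name, the anion second with the -ate form; each ion's ligands are alphabetised independently.
The complex anion is given as 1−; its ligand charges sum to -5, so Ti = +4.
With 2 anions per cation, the cation must be 2×1 = 2+.
Cation: ligand charges sum to -2; for the ion to be 2+, Pt = +4.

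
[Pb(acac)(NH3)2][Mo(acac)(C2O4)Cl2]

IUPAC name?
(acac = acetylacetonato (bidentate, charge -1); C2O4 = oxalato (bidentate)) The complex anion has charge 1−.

The complex anion is given as 1−; its ligand charges sum to -5, so Mo = +4.
A 1:1 salt means the cation carries the equal and opposite charge, 1+.
Cation: ligand charges sum to -1; for the ion to be 1+, Pb = +2.

(acetylacetonato)diamminelead(II) (acetylacetonato)dichlorooxalatomolybdate(IV)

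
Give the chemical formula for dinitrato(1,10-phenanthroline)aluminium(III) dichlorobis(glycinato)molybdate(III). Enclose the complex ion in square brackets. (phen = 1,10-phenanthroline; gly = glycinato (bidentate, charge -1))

Cation [Al…]: ligand charges -2, Al(III) ⇒ ion charge 1+.
Anion [Mo…]: ligand charges -4, Mo(III) ⇒ ion charge 1−.
One 1+ cation balances one 1− anion.

[Al(NO3)2(phen)][MoCl2(gly)2]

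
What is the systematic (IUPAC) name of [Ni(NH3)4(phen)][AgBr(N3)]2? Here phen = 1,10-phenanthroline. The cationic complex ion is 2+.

The complex cation is given as 2+; its ligand charges sum to 0, so Ni = +2.
With 2 anions per cation, each anion must be 2/2 = 1−.
Anion: ligand charges sum to -2; for the ion to be 1−, Ag = +1.

tetraammine(1,10-phenanthroline)nickel(II) azidobromoargentate(I)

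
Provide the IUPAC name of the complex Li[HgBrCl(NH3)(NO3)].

lithium amminebromochloronitratomercurate(II)

The 1 lithium counter-ion carries a total charge of +1, so each complex ion is 1−.
Ligand charges: 1×chloro (-1 each), 1×bromo (-1 each), 1×ammine (neutral), 1×nitrato (-1 each); total -3. So Hg + (-3) = 1−, giving Hg = +2.
Ligands are named alphabetically: ammine before bromo before chloro before nitrato.
The complex ion is anionic, so mercury takes the -ate form mercurate(II).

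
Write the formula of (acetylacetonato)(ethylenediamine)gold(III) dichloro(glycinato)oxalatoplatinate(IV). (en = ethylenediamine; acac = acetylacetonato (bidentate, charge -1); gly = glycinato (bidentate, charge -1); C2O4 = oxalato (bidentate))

Cation [Au…]: ligand charges -1, Au(III) ⇒ ion charge 2+.
Anion [Pt…]: ligand charges -5, Pt(IV) ⇒ ion charge 1−.

[Au(acac)(en)][Pt(C2O4)Cl2(gly)]2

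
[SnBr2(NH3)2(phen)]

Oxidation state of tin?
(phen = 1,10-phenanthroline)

No counter-ion: the bracketed complex is neutral.
Ligand charges: 2×Br = -2; 2×NH3 neutral; 1×phen neutral; sum -2.
Sn + (-2) = 0 ⇒ Sn is +2.

+2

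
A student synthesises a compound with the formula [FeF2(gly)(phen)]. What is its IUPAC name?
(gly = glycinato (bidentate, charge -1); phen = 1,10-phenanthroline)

difluoro(glycinato)(1,10-phenanthroline)iron(III)

There is no counter-ion, so the complex is neutral overall.
Ligand charges: 1×glycinato (-1 each), 2×fluoro (-1 each), 1×1,10-phenanthroline (neutral); total -3. So Fe + (-3) = 0, giving Fe = +3.
Ligands are named alphabetically: fluoro before glycinato before phenanthroline.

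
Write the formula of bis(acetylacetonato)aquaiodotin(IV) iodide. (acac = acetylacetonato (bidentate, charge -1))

[Sn(acac)2(H2O)I]I

Ligands: 1 iodo (I, -1), 2 acetylacetonato (acac, -1), 1 aqua (H2O, neutral). Ligand charge sum = -3.
With Sn in oxidation state +4, the complex ion is [Sn...]^1+.
Charge balance with iodide (-1) requires 1 complex ion per 1 iodide.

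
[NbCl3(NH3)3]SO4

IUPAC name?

triamminetrichloroniobium(V) sulfate

The 1 sulfate counter-ion carries a total charge of -2, so each complex ion is 2+.
Ligand charges: 3×ammine (neutral), 3×chloro (-1 each); total -3. So Nb + (-3) = 2+, giving Nb = +5.
Ligands are named alphabetically: ammine before chloro.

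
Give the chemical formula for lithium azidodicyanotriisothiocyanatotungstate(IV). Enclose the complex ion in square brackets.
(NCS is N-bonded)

Li2[W(CN)2(N3)(NCS)3]

Ligands: 2 cyano (CN, -1), 1 azido (N3, -1), 3 isothiocyanato (NCS, -1). Ligand charge sum = -6.
Charge balance with lithium (+1) requires 1 complex ion per 2 lithium.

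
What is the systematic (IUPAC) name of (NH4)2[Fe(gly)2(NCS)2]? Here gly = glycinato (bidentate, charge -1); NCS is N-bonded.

The 2 ammonium counter-ions carry a total charge of +2, so each complex ion is 2−.
Ligand charges: 2×glycinato (-1 each), 2×isothiocyanato (-1 each); total -4. So Fe + (-4) = 2−, giving Fe = +2.
The complex ion is anionic, so iron takes the -ate form ferrate(II).

ammonium bis(glycinato)diisothiocyanatoferrate(II)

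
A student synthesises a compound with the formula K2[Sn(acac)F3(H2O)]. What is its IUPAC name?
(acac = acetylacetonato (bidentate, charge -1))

potassium (acetylacetonato)aquatrifluorostannate(II)

The 2 potassium counter-ions carry a total charge of +2, so each complex ion is 2−.
Ligand charges: 3×fluoro (-1 each), 1×aqua (neutral), 1×acetylacetonato (-1 each); total -4. So Sn + (-4) = 2−, giving Sn = +2.
Ligands are named alphabetically: acetylacetonato before aqua before fluoro.
The complex ion is anionic, so tin takes the -ate form stannate(II).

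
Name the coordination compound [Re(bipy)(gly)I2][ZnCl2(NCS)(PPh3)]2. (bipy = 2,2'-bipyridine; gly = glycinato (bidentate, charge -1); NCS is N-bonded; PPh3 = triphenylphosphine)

(2,2'-bipyridine)(glycinato)diiodorhenium(V) dichloroisothiocyanato(triphenylphosphine)zincate(II)

Both ions are complex: the cation is named first with the plain metal name, the anion second with the -ate form; each ion's ligands are alphabetised independently.
Zinc is always +2 in its complexes; the anion's ligand charges sum to -3, so the complex anion is 1−.
With 2 anions per cation, the cation must be 2×1 = 2+.
Cation: ligand charges sum to -3; for the ion to be 2+, Re = +5.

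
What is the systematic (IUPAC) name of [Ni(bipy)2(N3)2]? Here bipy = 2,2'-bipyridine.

There is no counter-ion, so the complex is neutral overall.
Ligand charges: 2×2,2'-bipyridine (neutral), 2×azido (-1 each); total -2. So Ni + (-2) = 0, giving Ni = +2.
Ligands are named alphabetically: azido before bipyridine.

diazidobis(2,2'-bipyridine)nickel(II)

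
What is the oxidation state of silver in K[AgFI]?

1 potassium outside the brackets (+1 each) → the complex ion is 1−.
Ligand charges: 1×I = -1; 1×F = -1; sum -2.
Ag + (-2) = 1− ⇒ Ag is +1.

+1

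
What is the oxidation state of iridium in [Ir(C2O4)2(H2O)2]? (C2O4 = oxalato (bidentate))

No counter-ion: the bracketed complex is neutral.
Ligand charges: 2×H2O neutral; 2×C2O4 = -4; sum -4.
Ir + (-4) = 0 ⇒ Ir is +4.

+4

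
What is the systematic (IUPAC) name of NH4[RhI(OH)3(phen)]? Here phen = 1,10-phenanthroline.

ammonium trihydroxoiodo(1,10-phenanthroline)rhodate(III)

The 1 ammonium counter-ion carries a total charge of +1, so each complex ion is 1−.
Ligand charges: 3×hydroxo (-1 each), 1×1,10-phenanthroline (neutral), 1×iodo (-1 each); total -4. So Rh + (-4) = 1−, giving Rh = +3.
The complex ion is anionic, so rhodium takes the -ate form rhodate(III).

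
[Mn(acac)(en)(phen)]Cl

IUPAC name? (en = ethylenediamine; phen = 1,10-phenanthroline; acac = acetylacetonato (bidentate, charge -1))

The 1 chloride counter-ion carries a total charge of -1, so each complex ion is 1+.
Ligand charges: 1×ethylenediamine (neutral), 1×1,10-phenanthroline (neutral), 1×acetylacetonato (-1 each); total -1. So Mn + (-1) = 1+, giving Mn = +2.
Ligands are named alphabetically: acetylacetonato before ethylenediamine before phenanthroline.

(acetylacetonato)(ethylenediamine)(1,10-phenanthroline)manganese(II) chloride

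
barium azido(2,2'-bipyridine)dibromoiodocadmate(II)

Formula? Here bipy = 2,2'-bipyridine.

Ligands: 1 2,2'-bipyridine (bipy, neutral), 2 bromo (Br, -1), 1 iodo (I, -1), 1 azido (N3, -1). Ligand charge sum = -4.
Charge balance with barium (+2) requires 1 complex ion per 1 barium.

Ba[Cd(bipy)Br2I(N3)]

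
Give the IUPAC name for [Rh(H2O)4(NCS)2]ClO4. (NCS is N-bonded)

The 1 perchlorate counter-ion carries a total charge of -1, so each complex ion is 1+.
Ligand charges: 4×aqua (neutral), 2×isothiocyanato (-1 each); total -2. So Rh + (-2) = 1+, giving Rh = +3.
Ligands are named alphabetically: aqua before isothiocyanato.

tetraaquadiisothiocyanatorhodium(III) perchlorate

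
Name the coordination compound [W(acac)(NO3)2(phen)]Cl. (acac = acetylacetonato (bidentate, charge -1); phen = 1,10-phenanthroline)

The 1 chloride counter-ion carries a total charge of -1, so each complex ion is 1+.
Ligand charges: 1×acetylacetonato (-1 each), 2×nitrato (-1 each), 1×1,10-phenanthroline (neutral); total -3. So W + (-3) = 1+, giving W = +4.
Ligands are named alphabetically: acetylacetonato before nitrato before phenanthroline.

(acetylacetonato)dinitrato(1,10-phenanthroline)tungsten(IV) chloride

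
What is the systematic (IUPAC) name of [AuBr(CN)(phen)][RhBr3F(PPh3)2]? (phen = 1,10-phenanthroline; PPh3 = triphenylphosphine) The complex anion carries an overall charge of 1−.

Both ions are complex: the cation is named first with the plain metal name, the anion second with the -ate form; each ion's ligands are alphabetised independently.
The complex anion is given as 1−; its ligand charges sum to -4, so Rh = +3.
A 1:1 salt means the cation carries the equal and opposite charge, 1+.
Cation: ligand charges sum to -2; for the ion to be 1+, Au = +3.

bromocyano(1,10-phenanthroline)gold(III) tribromofluorobis(triphenylphosphine)rhodate(III)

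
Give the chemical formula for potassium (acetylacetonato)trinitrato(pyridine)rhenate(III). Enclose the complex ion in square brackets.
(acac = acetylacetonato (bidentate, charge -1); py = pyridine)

K[Re(acac)(NO3)3(py)]

Ligands: 1 acetylacetonato (acac, -1), 3 nitrato (NO3, -1), 1 pyridine (py, neutral). Ligand charge sum = -4.
With Re in oxidation state +3, the complex ion is [Re...]^1−.
Charge balance with potassium (+1) requires 1 complex ion per 1 potassium.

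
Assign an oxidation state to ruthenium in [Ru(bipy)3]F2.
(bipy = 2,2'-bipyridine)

2 fluoride outside the brackets (-1 each) → the complex ion is 2+.
Ligand charges: 3×bipy neutral; sum 0.
Ru + (0) = 2+ ⇒ Ru is +2.

+2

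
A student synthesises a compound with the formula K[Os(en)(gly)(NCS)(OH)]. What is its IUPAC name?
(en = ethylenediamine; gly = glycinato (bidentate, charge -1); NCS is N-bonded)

The 1 potassium counter-ion carries a total charge of +1, so each complex ion is 1−.
Ligand charges: 1×ethylenediamine (neutral), 1×glycinato (-1 each), 1×isothiocyanato (-1 each), 1×hydroxo (-1 each); total -3. So Os + (-3) = 1−, giving Os = +2.
Ligands are named alphabetically: ethylenediamine before glycinato before hydroxo before isothiocyanato.
The complex ion is anionic, so osmium takes the -ate form osmate(II).

potassium (ethylenediamine)(glycinato)hydroxoisothiocyanatoosmate(II)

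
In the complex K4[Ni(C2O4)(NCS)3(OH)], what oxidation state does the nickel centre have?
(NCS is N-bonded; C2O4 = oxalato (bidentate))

+2

4 potassium outside the brackets (+1 each) → the complex ion is 4−.
Ligand charges: 3×NCS = -3; 1×C2O4 = -2; 1×OH = -1; sum -6.
Ni + (-6) = 4− ⇒ Ni is +2.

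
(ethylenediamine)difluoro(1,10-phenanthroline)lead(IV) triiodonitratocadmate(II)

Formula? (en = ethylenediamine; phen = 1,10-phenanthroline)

Cation [Pb…]: ligand charges -2, Pb(IV) ⇒ ion charge 2+.
Anion [Cd…]: ligand charges -4, Cd(II) ⇒ ion charge 2−.
One 2+ cation balances one 2− anion.

[Pb(en)F2(phen)][CdI3(NO3)]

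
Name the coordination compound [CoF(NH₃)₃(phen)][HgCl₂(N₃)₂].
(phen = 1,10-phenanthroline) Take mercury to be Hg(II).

Both ions are complex: the cation is named first with the plain metal name, the anion second with the -ate form; each ion's ligands are alphabetised independently.
Hg is given as +2; the anion's ligand charges sum to -4, so the complex anion is 2−.
A 1:1 salt means the cation carries the equal and opposite charge, 2+.
Cation: ligand charges sum to -1; for the ion to be 2+, Co = +3.

triamminefluoro(1,10-phenanthroline)cobalt(III) diazidodichloromercurate(II)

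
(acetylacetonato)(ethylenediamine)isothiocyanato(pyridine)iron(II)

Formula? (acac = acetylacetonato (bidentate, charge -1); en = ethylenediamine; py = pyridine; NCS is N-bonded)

Ligands: 1 acetylacetonato (acac, -1), 1 ethylenediamine (en, neutral), 1 pyridine (py, neutral), 1 isothiocyanato (NCS, -1). Ligand charge sum = -2.
With Fe in oxidation state +2, the complex ion is [Fe...].

[Fe(acac)(en)(NCS)(py)]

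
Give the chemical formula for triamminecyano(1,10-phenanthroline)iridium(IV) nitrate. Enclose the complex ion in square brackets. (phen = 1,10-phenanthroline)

Ligands: 3 ammine (NH3, neutral), 1 1,10-phenanthroline (phen, neutral), 1 cyano (CN, -1). Ligand charge sum = -1.
With Ir in oxidation state +4, the complex ion is [Ir...]^3+.
Charge balance with nitrate (-1) requires 1 complex ion per 3 nitrate.

[Ir(CN)(NH3)3(phen)](NO3)3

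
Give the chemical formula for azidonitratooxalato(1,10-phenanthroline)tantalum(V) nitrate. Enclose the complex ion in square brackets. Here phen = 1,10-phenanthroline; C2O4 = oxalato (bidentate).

Ligands: 1 1,10-phenanthroline (phen, neutral), 1 oxalato (C2O4, -2), 1 azido (N3, -1), 1 nitrato (NO3, -1). Ligand charge sum = -4.
With Ta in oxidation state +5, the complex ion is [Ta...]^1+.
Charge balance with nitrate (-1) requires 1 complex ion per 1 nitrate.

[Ta(C2O4)(N3)(NO3)(phen)]NO3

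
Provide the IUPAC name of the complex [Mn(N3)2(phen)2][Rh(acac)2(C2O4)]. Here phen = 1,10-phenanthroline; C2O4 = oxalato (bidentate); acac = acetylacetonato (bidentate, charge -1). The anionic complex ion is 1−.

diazidobis(1,10-phenanthroline)manganese(III) bis(acetylacetonato)oxalatorhodate(III)

The complex anion is given as 1−; its ligand charges sum to -4, so Rh = +3.
A 1:1 salt means the cation carries the equal and opposite charge, 1+.
Cation: ligand charges sum to -2; for the ion to be 1+, Mn = +3.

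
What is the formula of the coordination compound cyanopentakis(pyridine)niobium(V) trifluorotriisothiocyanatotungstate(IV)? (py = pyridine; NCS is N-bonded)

Cation [Nb…]: ligand charges -1, Nb(V) ⇒ ion charge 4+.
Anion [W…]: ligand charges -6, W(IV) ⇒ ion charge 2−.

[Nb(CN)(py)5][WF3(NCS)3]2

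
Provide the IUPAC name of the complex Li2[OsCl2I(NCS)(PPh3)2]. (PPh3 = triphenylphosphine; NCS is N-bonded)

lithium dichloroiodoisothiocyanatobis(triphenylphosphine)osmate(II)

The 2 lithium counter-ions carry a total charge of +2, so each complex ion is 2−.
Ligand charges: 1×iodo (-1 each), 2×triphenylphosphine (neutral), 1×isothiocyanato (-1 each), 2×chloro (-1 each); total -4. So Os + (-4) = 2−, giving Os = +2.
Ligands are named alphabetically: chloro before iodo before isothiocyanato before triphenylphosphine.
The complex ion is anionic, so osmium takes the -ate form osmate(II).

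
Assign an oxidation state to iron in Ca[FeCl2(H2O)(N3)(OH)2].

1 calcium outside the brackets (+2 each) → the complex ion is 2−.
Ligand charges: 1×H2O neutral; 2×OH = -2; 2×Cl = -2; 1×N3 = -1; sum -5.
Fe + (-5) = 2− ⇒ Fe is +3.

+3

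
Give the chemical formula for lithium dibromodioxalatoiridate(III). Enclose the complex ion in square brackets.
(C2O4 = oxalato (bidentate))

Li3[IrBr2(C2O4)2]

Ligands: 2 bromo (Br, -1), 2 oxalato (C2O4, -2). Ligand charge sum = -6.
Charge balance with lithium (+1) requires 1 complex ion per 3 lithium.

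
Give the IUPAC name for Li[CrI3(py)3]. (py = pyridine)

lithium triiodotris(pyridine)chromate(II)

The 1 lithium counter-ion carries a total charge of +1, so each complex ion is 1−.
Ligand charges: 3×iodo (-1 each), 3×pyridine (neutral); total -3. So Cr + (-3) = 1−, giving Cr = +2.
The complex ion is anionic, so chromium takes the -ate form chromate(II).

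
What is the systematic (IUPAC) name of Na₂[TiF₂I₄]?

The 2 sodium counter-ions carry a total charge of +2, so each complex ion is 2−.
Ligand charges: 4×iodo (-1 each), 2×fluoro (-1 each); total -6. So Ti + (-6) = 2−, giving Ti = +4.
Ligands are named alphabetically: fluoro before iodo.
The complex ion is anionic, so titanium takes the -ate form titanate(IV).

sodium difluorotetraiodotitanate(IV)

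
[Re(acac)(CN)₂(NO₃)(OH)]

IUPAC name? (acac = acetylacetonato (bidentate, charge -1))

(acetylacetonato)dicyanohydroxonitratorhenium(V)

There is no counter-ion, so the complex is neutral overall.
Ligand charges: 1×hydroxo (-1 each), 1×nitrato (-1 each), 1×acetylacetonato (-1 each), 2×cyano (-1 each); total -5. So Re + (-5) = 0, giving Re = +5.
Ligands are named alphabetically: acetylacetonato before cyano before hydroxo before nitrato.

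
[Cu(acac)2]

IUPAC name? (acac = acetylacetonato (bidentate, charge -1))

There is no counter-ion, so the complex is neutral overall.
Ligand charges: 2×acetylacetonato (-1 each); total -2. So Cu + (-2) = 0, giving Cu = +2.

bis(acetylacetonato)copper(II)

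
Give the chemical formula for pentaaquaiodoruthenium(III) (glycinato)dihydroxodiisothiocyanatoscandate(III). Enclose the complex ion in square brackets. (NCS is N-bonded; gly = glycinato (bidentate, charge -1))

Cation [Ru…]: ligand charges -1, Ru(III) ⇒ ion charge 2+.
Anion [Sc…]: ligand charges -5, Sc(III) ⇒ ion charge 2−.
One 2+ cation balances one 2− anion.

[Ru(H2O)5I][Sc(gly)(NCS)2(OH)2]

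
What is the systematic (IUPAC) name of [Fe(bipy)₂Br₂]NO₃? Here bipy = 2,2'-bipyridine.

bis(2,2'-bipyridine)dibromoiron(III) nitrate

The 1 nitrate counter-ion carries a total charge of -1, so each complex ion is 1+.
Ligand charges: 2×2,2'-bipyridine (neutral), 2×bromo (-1 each); total -2. So Fe + (-2) = 1+, giving Fe = +3.
Ligands are named alphabetically: bipyridine before bromo.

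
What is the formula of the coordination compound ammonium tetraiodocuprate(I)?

Ligands: 4 iodo (I, -1). Ligand charge sum = -4.
With Cu in oxidation state +1, the complex ion is [Cu...]^3−.
Charge balance with ammonium (+1) requires 1 complex ion per 3 ammonium.

(NH4)3[CuI4]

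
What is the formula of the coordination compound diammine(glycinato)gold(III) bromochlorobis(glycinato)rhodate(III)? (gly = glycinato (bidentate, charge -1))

Cation [Au…]: ligand charges -1, Au(III) ⇒ ion charge 2+.
Anion [Rh…]: ligand charges -4, Rh(III) ⇒ ion charge 1−.

[Au(gly)(NH3)2][RhBrCl(gly)2]2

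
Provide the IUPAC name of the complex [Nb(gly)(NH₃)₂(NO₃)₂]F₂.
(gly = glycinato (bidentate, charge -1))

diammine(glycinato)dinitratoniobium(V) fluoride

The 2 fluoride counter-ions carry a total charge of -2, so each complex ion is 2+.
Ligand charges: 1×glycinato (-1 each), 2×nitrato (-1 each), 2×ammine (neutral); total -3. So Nb + (-3) = 2+, giving Nb = +5.
Ligands are named alphabetically: ammine before glycinato before nitrato.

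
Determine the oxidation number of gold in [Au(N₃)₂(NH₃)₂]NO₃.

+3

1 nitrate outside the brackets (-1 each) → the complex ion is 1+.
Ligand charges: 2×N3 = -2; 2×NH3 neutral; sum -2.
Au + (-2) = 1+ ⇒ Au is +3.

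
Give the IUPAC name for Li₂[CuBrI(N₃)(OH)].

lithium azidobromohydroxoiodocuprate(II)

The 2 lithium counter-ions carry a total charge of +2, so each complex ion is 2−.
Ligand charges: 1×bromo (-1 each), 1×iodo (-1 each), 1×hydroxo (-1 each), 1×azido (-1 each); total -4. So Cu + (-4) = 2−, giving Cu = +2.
Ligands are named alphabetically: azido before bromo before hydroxo before iodo.
The complex ion is anionic, so copper takes the -ate form cuprate(II).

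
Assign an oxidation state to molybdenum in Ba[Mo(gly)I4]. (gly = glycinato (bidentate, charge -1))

+3

1 barium outside the brackets (+2 each) → the complex ion is 2−.
Ligand charges: 1×gly = -1; 4×I = -4; sum -5.
Mo + (-5) = 2− ⇒ Mo is +3.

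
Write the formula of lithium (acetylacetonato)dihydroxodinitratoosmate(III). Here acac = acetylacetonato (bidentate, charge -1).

Ligands: 1 acetylacetonato (acac, -1), 2 nitrato (NO3, -1), 2 hydroxo (OH, -1). Ligand charge sum = -5.
With Os in oxidation state +3, the complex ion is [Os...]^2−.
Charge balance with lithium (+1) requires 1 complex ion per 2 lithium.

Li2[Os(acac)(NO3)2(OH)2]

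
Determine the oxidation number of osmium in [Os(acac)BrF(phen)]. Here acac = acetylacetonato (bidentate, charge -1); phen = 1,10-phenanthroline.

+3

No counter-ion: the bracketed complex is neutral.
Ligand charges: 1×Br = -1; 1×acac = -1; 1×phen neutral; 1×F = -1; sum -3.
Os + (-3) = 0 ⇒ Os is +3.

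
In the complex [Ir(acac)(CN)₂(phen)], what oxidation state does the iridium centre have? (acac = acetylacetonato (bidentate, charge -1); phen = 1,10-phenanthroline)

No counter-ion: the bracketed complex is neutral.
Ligand charges: 1×acac = -1; 1×phen neutral; 2×CN = -2; sum -3.
Ir + (-3) = 0 ⇒ Ir is +3.

+3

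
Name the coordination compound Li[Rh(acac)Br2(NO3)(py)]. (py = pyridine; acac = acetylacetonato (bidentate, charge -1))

lithium (acetylacetonato)dibromonitrato(pyridine)rhodate(III)

The 1 lithium counter-ion carries a total charge of +1, so each complex ion is 1−.
Ligand charges: 1×pyridine (neutral), 1×nitrato (-1 each), 2×bromo (-1 each), 1×acetylacetonato (-1 each); total -4. So Rh + (-4) = 1−, giving Rh = +3.
Ligands are named alphabetically: acetylacetonato before bromo before nitrato before pyridine.
The complex ion is anionic, so rhodium takes the -ate form rhodate(III).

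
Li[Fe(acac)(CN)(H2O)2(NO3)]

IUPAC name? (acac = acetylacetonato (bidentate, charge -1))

lithium (acetylacetonato)diaquacyanonitratoferrate(II)

The 1 lithium counter-ion carries a total charge of +1, so each complex ion is 1−.
Ligand charges: 1×acetylacetonato (-1 each), 1×cyano (-1 each), 1×nitrato (-1 each), 2×aqua (neutral); total -3. So Fe + (-3) = 1−, giving Fe = +2.
The complex ion is anionic, so iron takes the -ate form ferrate(II).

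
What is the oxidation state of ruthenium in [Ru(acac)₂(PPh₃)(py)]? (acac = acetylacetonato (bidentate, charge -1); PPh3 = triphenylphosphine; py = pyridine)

+2

No counter-ion: the bracketed complex is neutral.
Ligand charges: 2×acac = -2; 1×PPh3 neutral; 1×py neutral; sum -2.
Ru + (-2) = 0 ⇒ Ru is +2.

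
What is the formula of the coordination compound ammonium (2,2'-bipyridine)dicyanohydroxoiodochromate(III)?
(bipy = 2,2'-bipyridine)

NH4[Cr(bipy)(CN)2I(OH)]

Ligands: 1 iodo (I, -1), 1 2,2'-bipyridine (bipy, neutral), 2 cyano (CN, -1), 1 hydroxo (OH, -1). Ligand charge sum = -4.
With Cr in oxidation state +3, the complex ion is [Cr...]^1−.
Charge balance with ammonium (+1) requires 1 complex ion per 1 ammonium.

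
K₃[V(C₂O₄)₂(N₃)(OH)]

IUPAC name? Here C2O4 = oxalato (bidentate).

potassium azidohydroxodioxalatovanadate(III)

The 3 potassium counter-ions carry a total charge of +3, so each complex ion is 3−.
Ligand charges: 1×azido (-1 each), 1×hydroxo (-1 each), 2×oxalato (-2 each); total -6. So V + (-6) = 3−, giving V = +3.
Ligands are named alphabetically: azido before hydroxo before oxalato.
The complex ion is anionic, so vanadium takes the -ate form vanadate(III).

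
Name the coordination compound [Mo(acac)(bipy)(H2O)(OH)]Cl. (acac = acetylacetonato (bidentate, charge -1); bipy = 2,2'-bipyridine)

The 1 chloride counter-ion carries a total charge of -1, so each complex ion is 1+.
Ligand charges: 1×aqua (neutral), 1×hydroxo (-1 each), 1×acetylacetonato (-1 each), 1×2,2'-bipyridine (neutral); total -2. So Mo + (-2) = 1+, giving Mo = +3.
Ligands are named alphabetically: acetylacetonato before aqua before bipyridine before hydroxo.

(acetylacetonato)aqua(2,2'-bipyridine)hydroxomolybdenum(III) chloride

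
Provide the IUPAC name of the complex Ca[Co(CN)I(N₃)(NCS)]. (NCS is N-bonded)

The 1 calcium counter-ion carries a total charge of +2, so each complex ion is 2−.
Ligand charges: 1×iodo (-1 each), 1×azido (-1 each), 1×cyano (-1 each), 1×isothiocyanato (-1 each); total -4. So Co + (-4) = 2−, giving Co = +2.
Ligands are named alphabetically: azido before cyano before iodo before isothiocyanato.
The complex ion is anionic, so cobalt takes the -ate form cobaltate(II).

calcium azidocyanoiodoisothiocyanatocobaltate(II)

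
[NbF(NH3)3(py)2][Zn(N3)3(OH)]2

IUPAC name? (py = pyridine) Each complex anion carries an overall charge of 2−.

triamminefluorobis(pyridine)niobium(V) triazidohydroxozincate(II)

Both ions are complex: the cation is named first with the plain metal name, the anion second with the -ate form; each ion's ligands are alphabetised independently.
The complex anion is given as 2−; its ligand charges sum to -4, so Zn = +2.
With 2 anions per cation, the cation must be 2×2 = 4+.
Cation: ligand charges sum to -1; for the ion to be 4+, Nb = +5.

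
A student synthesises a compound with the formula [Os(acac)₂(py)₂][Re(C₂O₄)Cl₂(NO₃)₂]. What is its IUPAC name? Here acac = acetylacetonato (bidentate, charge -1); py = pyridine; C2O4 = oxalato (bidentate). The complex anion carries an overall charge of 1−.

bis(acetylacetonato)bis(pyridine)osmium(III) dichlorodinitratooxalatorhenate(V)

Both ions are complex: the cation is named first with the plain metal name, the anion second with the -ate form; each ion's ligands are alphabetised independently.
The complex anion is given as 1−; its ligand charges sum to -6, so Re = +5.
A 1:1 salt means the cation carries the equal and opposite charge, 1+.
Cation: ligand charges sum to -2; for the ion to be 1+, Os = +3.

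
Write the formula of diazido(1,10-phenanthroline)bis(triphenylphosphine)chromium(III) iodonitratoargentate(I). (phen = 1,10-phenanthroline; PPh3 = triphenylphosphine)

Cation [Cr…]: ligand charges -2, Cr(III) ⇒ ion charge 1+.
Anion [Ag…]: ligand charges -2, Ag(I) ⇒ ion charge 1−.
One 1+ cation balances one 1− anion.

[Cr(N3)2(phen)(PPh3)2][AgI(NO3)]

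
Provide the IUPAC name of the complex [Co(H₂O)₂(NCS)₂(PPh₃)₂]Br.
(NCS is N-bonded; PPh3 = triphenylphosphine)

The 1 bromide counter-ion carries a total charge of -1, so each complex ion is 1+.
Ligand charges: 2×isothiocyanato (-1 each), 2×triphenylphosphine (neutral), 2×aqua (neutral); total -2. So Co + (-2) = 1+, giving Co = +3.
Ligands are named alphabetically: aqua before isothiocyanato before triphenylphosphine.

diaquadiisothiocyanatobis(triphenylphosphine)cobalt(III) bromide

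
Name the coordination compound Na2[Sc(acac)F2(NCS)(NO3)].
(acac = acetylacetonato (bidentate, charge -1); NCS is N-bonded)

The 2 sodium counter-ions carry a total charge of +2, so each complex ion is 2−.
Ligand charges: 1×nitrato (-1 each), 2×fluoro (-1 each), 1×acetylacetonato (-1 each), 1×isothiocyanato (-1 each); total -5. So Sc + (-5) = 2−, giving Sc = +3.
Ligands are named alphabetically: acetylacetonato before fluoro before isothiocyanato before nitrato.
The complex ion is anionic, so scandium takes the -ate form scandate(III).

sodium (acetylacetonato)difluoroisothiocyanatonitratoscandate(III)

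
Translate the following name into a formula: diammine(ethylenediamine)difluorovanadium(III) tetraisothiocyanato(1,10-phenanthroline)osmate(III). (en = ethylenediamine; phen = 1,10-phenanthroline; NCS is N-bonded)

[V(en)F2(NH3)2][Os(NCS)4(phen)]

Cation [V…]: ligand charges -2, V(III) ⇒ ion charge 1+.
Anion [Os…]: ligand charges -4, Os(III) ⇒ ion charge 1−.
One 1+ cation balances one 1− anion.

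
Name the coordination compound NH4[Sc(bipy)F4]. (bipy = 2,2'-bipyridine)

The 1 ammonium counter-ion carries a total charge of +1, so each complex ion is 1−.
Ligand charges: 4×fluoro (-1 each), 1×2,2'-bipyridine (neutral); total -4. So Sc + (-4) = 1−, giving Sc = +3.
Ligands are named alphabetically: bipyridine before fluoro.
The complex ion is anionic, so scandium takes the -ate form scandate(III).

ammonium (2,2'-bipyridine)tetrafluoroscandate(III)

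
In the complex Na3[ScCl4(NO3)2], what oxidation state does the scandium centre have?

+3

3 sodium outside the brackets (+1 each) → the complex ion is 3−.
Ligand charges: 2×NO3 = -2; 4×Cl = -4; sum -6.
Sc + (-6) = 3− ⇒ Sc is +3.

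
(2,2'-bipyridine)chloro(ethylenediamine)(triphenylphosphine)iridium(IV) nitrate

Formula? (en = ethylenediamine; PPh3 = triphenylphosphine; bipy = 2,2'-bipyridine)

Ligands: 1 chloro (Cl, -1), 1 ethylenediamine (en, neutral), 1 triphenylphosphine (PPh3, neutral), 1 2,2'-bipyridine (bipy, neutral). Ligand charge sum = -1.
Charge balance with nitrate (-1) requires 1 complex ion per 3 nitrate.

[Ir(bipy)Cl(en)(PPh3)](NO3)3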